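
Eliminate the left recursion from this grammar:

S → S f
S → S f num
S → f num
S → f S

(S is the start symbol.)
S is directly left-recursive. The standard transformation for
  A → A α₁ | ... | A α_m | β₁ | ... | β_n
is
  A  → β₁ A' | ... | β_n A'
  A' → α₁ A' | ... | α_m A' | ε

S → f num becomes S → f num S'
S → f S becomes S → f S S'
S → S f becomes S' → f S'
S → S f num becomes S' → f num S'
Add S' → ε

Resulting grammar:
S → f num S'
S → f S S'
S' → f S'
S' → f num S'
S' → ε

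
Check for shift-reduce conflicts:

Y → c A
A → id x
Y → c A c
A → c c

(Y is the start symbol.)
Augment with Y' → Y and build the canonical LR(0) collection (I0 = CLOSURE({[Y' → . Y]}), then GOTO on every symbol after a dot until no new states appear). It has 9 states:
  I0: { [Y → . c A c], [Y → . c A], [Y' → . Y] }  — shift
  I1: { [Y' → Y .] }  — accept
  I2: { [A → . c c], [A → . id x], [Y → c . A c], [Y → c . A] }  — shift
  I3: { [Y → c A . c], [Y → c A .] }  — shift, reduce
  I4: { [A → c . c] }  — shift
  I5: { [A → id . x] }  — shift
  I6: { [A → id x .] }  — reduce
  I7: { [A → c c .] }  — reduce
  I8: { [Y → c A c .] }  — reduce

I3 contains reduce item [Y → c A .] and shift item [Y → c A . c] — shift-reduce conflict.

Answer: Yes — I3: [Y → c A .] vs [Y → c A . c]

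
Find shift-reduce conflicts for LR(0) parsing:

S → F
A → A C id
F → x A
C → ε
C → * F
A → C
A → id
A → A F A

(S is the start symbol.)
Augment with S' → S and build the canonical LR(0) collection (I0 = CLOSURE({[S' → . S]}), then GOTO on every symbol after a dot until no new states appear). It has 13 states:
  I0: { [F → . x A], [S → . F], [S' → . S] }  — shift
  I1: { [S → F .] }  — reduce
  I2: { [S' → S .] }  — accept
  I3: { [A → . A C id], [A → . A F A], [A → . C], [A → . id], [C → . * F], [C → .], [F → x . A] }  — shift, reduce
  I4: { [C → * . F], [F → . x A] }  — shift
  I5: { [A → A . C id], [A → A . F A], [C → . * F], [C → .], [F → . x A], [F → x A .] }  — shift, 2 reduces
  I6: { [A → C .] }  — reduce
  I7: { [A → id .] }  — reduce
  I8: { [A → A C . id] }  — shift
  I9: { [A → . A C id], [A → . A F A], [A → . C], [A → . id], [A → A F . A], [C → . * F], [C → .] }  — shift, reduce
  I10: { [A → A . C id], [A → A . F A], [A → A F A .], [C → . * F], [C → .], [F → . x A] }  — shift, 2 reduces
  I11: { [A → A C id .] }  — reduce
  I12: { [C → * F .] }  — reduce

I3 contains reduce item [C → .] and shift items [A → . id], [C → . * F] — shift-reduce conflict.
I5 contains reduce items [C → .], [F → x A .] and shift items [C → . * F], [F → . x A] — shift-reduce conflict.
I9 contains reduce item [C → .] and shift items [A → . id], [C → . * F] — shift-reduce conflict.
I10 contains reduce items [A → A F A .], [C → .] and shift items [C → . * F], [F → . x A] — shift-reduce conflict.

Answer: Yes — I3: [C → .] vs [A → . id]; I5: [C → .] vs [C → . * F]; I9: [C → .] vs [A → . id]; I10: [A → A F A .] vs [C → . * F]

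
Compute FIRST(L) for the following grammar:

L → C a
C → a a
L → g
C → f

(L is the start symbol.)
FIRST sets of the other non-terminals involved (by the same procedure, iterated to a fixed point):
  FIRST(C) = { 'a', 'f' }

From L → C a:
  - C is a non-terminal: add FIRST(C) \ {ε} = { 'a', 'f' }
    C is not nullable, so stop
From L → g:
  - g is a terminal: add 'g' and stop

Collecting: FIRST(L) = { 'a', 'f', 'g' }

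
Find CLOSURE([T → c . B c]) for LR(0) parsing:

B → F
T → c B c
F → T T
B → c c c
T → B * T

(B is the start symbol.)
{ [B → . F], [B → . c c c], [F → . T T], [T → . B * T], [T → . c B c], [T → c . B c] }

To compute CLOSURE, for each item [A → α.Bβ] where B is a non-terminal, add [B → .γ] for all productions B → γ; repeat for the newly added items until nothing changes.

Start with: [T → c . B c]
  [T → c . B c] has the dot before B: add [B → . F], [B → . c c c]
  [B → . F] has the dot before F: add [F → . T T]
  [F → . T T] has the dot before T: add [T → . c B c], [T → . B * T]
No further items can be added.

CLOSURE = { [B → . F], [B → . c c c], [F → . T T], [T → . B * T], [T → . c B c], [T → c . B c] }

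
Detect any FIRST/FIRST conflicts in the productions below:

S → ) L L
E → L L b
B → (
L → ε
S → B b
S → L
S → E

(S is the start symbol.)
No FIRST/FIRST conflicts.

FIRST sets of the non-terminals at (or reachable through a nullable prefix from) the front of some alternative:
  FIRST(B) = { '(' }
  FIRST(L) = { ε }
  FIRST(E) = { 'b' }

Productions for S:
  S → ) L L: FIRST = { ')' }
  S → B b: FIRST = { '(' }
  S → L: FIRST = { ε }
  S → E: FIRST = { 'b' }
E, B, L have only one production, so no FIRST/FIRST conflict is possible there.

All alternatives of each non-terminal have pairwise disjoint FIRST sets.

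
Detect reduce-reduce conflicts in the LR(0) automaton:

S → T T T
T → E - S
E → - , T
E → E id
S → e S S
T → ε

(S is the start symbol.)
A reduce-reduce conflict occurs when an LR(0) state has two complete items [A → α .] and [B → β .] — both call for a reduction, and with no lookahead the parser cannot choose between them.

Augment with S' → S and build the canonical LR(0) collection (I0 = CLOSURE({[S' → . S]}), then GOTO on every symbol after a dot until no new states appear). It has 15 states:
  I0: { [E → . - , T], [E → . E id], [S → . T T T], [S → . e S S], [S' → . S], [T → . E - S], [T → .] }  — shift, reduce
  I1: { [E → - . , T] }  — shift
  I2: { [E → E . id], [T → E . - S] }  — shift
  I3: { [S' → S .] }  — accept
  I4: { [E → . - , T], [E → . E id], [S → T . T T], [T → . E - S], [T → .] }  — shift, reduce
  I5: { [E → . - , T], [E → . E id], [S → . T T T], [S → . e S S], [S → e . S S], [T → . E - S], [T → .] }  — shift, reduce
  I6: { [E → . - , T], [E → . E id], [S → . T T T], [S → . e S S], [S → e S . S], [T → . E - S], [T → .] }  — shift, reduce
  I7: { [S → e S S .] }  — reduce
  I8: { [E → . - , T], [E → . E id], [S → T T . T], [T → . E - S], [T → .] }  — shift, reduce
  I9: { [S → T T T .] }  — reduce
  I10: { [E → . - , T], [E → . E id], [S → . T T T], [S → . e S S], [T → . E - S], [T → .], [T → E - . S] }  — shift, reduce
  I11: { [E → E id .] }  — reduce
  I12: { [T → E - S .] }  — reduce
  I13: { [E → - , . T], [E → . - , T], [E → . E id], [T → . E - S], [T → .] }  — shift, reduce
  I14: { [E → - , T .] }  — reduce

No state contains more than one complete item.

Answer: No reduce-reduce conflicts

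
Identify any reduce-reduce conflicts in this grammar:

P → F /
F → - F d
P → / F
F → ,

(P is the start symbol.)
No reduce-reduce conflicts

A reduce-reduce conflict occurs when an LR(0) state has two complete items [A → α .] and [B → β .] — both call for a reduction, and with no lookahead the parser cannot choose between them.

Augment with P' → P and build the canonical LR(0) collection (I0 = CLOSURE({[P' → . P]}), then GOTO on every symbol after a dot until no new states appear). It has 10 states:
  I0: { [F → . ,], [F → . - F d], [P → . / F], [P → . F /], [P' → . P] }  — shift
  I1: { [F → , .] }  — reduce
  I2: { [F → - . F d], [F → . ,], [F → . - F d] }  — shift
  I3: { [F → . ,], [F → . - F d], [P → / . F] }  — shift
  I4: { [P → F . /] }  — shift
  I5: { [P' → P .] }  — accept
  I6: { [P → F / .] }  — reduce
  I7: { [P → / F .] }  — reduce
  I8: { [F → - F . d] }  — shift
  I9: { [F → - F d .] }  — reduce

No state contains more than one complete item.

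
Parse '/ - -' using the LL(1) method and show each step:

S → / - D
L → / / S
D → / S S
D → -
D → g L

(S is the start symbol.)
LL(1) parsing maintains a stack (initially the start symbol over $) and the input. At each step: if the stack top is a terminal, match it against the current input token; if it is a non-terminal N, replace it with the RHS of M[N, lookahead] (the unique production whose predict set contains the lookahead).

Stack is shown with the top on the left.

Stack    Input    Action
------------------------
S $      / - - $  output S → / - D
/ - D $  / - - $  match '/'
- D $    - - $    match '-'
D $      - $      output D → -
- $      - $      match '-'
$        $        accept

The string is accepted.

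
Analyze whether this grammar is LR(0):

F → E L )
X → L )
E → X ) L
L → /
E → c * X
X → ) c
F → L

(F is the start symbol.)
No. Shift-reduce conflict between [F → L .] and [X → L . )]

A grammar is LR(0) if no state in the canonical LR(0) collection has:
  - both a shift item (dot before a terminal) and a complete item (shift-reduce conflict), or
  - two or more complete items (reduce-reduce conflict; the accept item [F' → F .] counts as a complete item here).

Augment with F' → F and build the canonical LR(0) collection (I0 = CLOSURE({[F' → . F]}), then GOTO on every symbol after a dot until no new states appear). It has 17 states:
  I0: { [E → . X ) L], [E → . c * X], [F → . E L )], [F → . L], [F' → . F], [L → . /], [X → . ) c], [X → . L )] }  — shift
  I1: { [X → ) . c] }  — shift
  I2: { [L → / .] }  — reduce
  I3: { [F → E . L )], [L → . /] }  — shift
  I4: { [F' → F .] }  — accept
  I5: { [F → L .], [X → L . )] }  — shift, reduce
  I6: { [E → X . ) L] }  — shift
  I7: { [E → c . * X] }  — shift
  I8: { [E → c * . X], [L → . /], [X → . ) c], [X → . L )] }  — shift
  I9: { [X → L . )] }  — shift
  I10: { [E → c * X .] }  — reduce
  I11: { [X → L ) .] }  — reduce
  I12: { [E → X ) . L], [L → . /] }  — shift
  I13: { [E → X ) L .] }  — reduce
  I14: { [F → E L . )] }  — shift
  I15: { [F → E L ) .] }  — reduce
  I16: { [X → ) c .] }  — reduce

Conflict in state I5:
  Shift-reduce conflict between [F → L .] and [X → L . )]
So the grammar is NOT LR(0).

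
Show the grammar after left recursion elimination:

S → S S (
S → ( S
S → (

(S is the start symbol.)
S is directly left-recursive. The standard transformation for
  A → A α₁ | ... | A α_m | β₁ | ... | β_n
is
  A  → β₁ A' | ... | β_n A'
  A' → α₁ A' | ... | α_m A' | ε

S → ( S becomes S → ( S S'
S → ( becomes S → ( S'
S → S S ( becomes S' → S ( S'
Add S' → ε

Resulting grammar:
S → ( S S'
S → ( S'
S' → S ( S'
S' → ε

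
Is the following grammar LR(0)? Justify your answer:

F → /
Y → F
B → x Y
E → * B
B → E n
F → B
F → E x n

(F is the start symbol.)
A grammar is LR(0) if no state in the canonical LR(0) collection has:
  - both a shift item (dot before a terminal) and a complete item (shift-reduce conflict), or
  - two or more complete items (reduce-reduce conflict; the accept item [F' → F .] counts as a complete item here).

Augment with F' → F and build the canonical LR(0) collection (I0 = CLOSURE({[F' → . F]}), then GOTO on every symbol after a dot until no new states appear). It has 14 states:
  I0: { [B → . E n], [B → . x Y], [E → . * B], [F → . /], [F → . B], [F → . E x n], [F' → . F] }  — shift
  I1: { [B → . E n], [B → . x Y], [E → * . B], [E → . * B] }  — shift
  I2: { [F → / .] }  — reduce
  I3: { [F → B .] }  — reduce
  I4: { [B → E . n], [F → E . x n] }  — shift
  I5: { [F' → F .] }  — accept
  I6: { [B → . E n], [B → . x Y], [B → x . Y], [E → . * B], [F → . /], [F → . B], [F → . E x n], [Y → . F] }  — shift
  I7: { [Y → F .] }  — reduce
  I8: { [B → x Y .] }  — reduce
  I9: { [B → E n .] }  — reduce
  I10: { [F → E x . n] }  — shift
  I11: { [F → E x n .] }  — reduce
  I12: { [E → * B .] }  — reduce
  I13: { [B → E . n] }  — shift

Every state is either a pure shift/goto state or contains exactly one complete item and nothing to shift — no conflicts. The grammar is LR(0).

Answer: Yes, the grammar is LR(0)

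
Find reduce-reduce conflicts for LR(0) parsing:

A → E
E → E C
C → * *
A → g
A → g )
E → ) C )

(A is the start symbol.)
No reduce-reduce conflicts

Augment with A' → A and build the canonical LR(0) collection (I0 = CLOSURE({[A' → . A]}), then GOTO on every symbol after a dot until no new states appear). It has 11 states:
  I0: { [A → . E], [A → . g )], [A → . g], [A' → . A], [E → . ) C )], [E → . E C] }  — shift
  I1: { [C → . * *], [E → ) . C )] }  — shift
  I2: { [A' → A .] }  — accept
  I3: { [A → E .], [C → . * *], [E → E . C] }  — shift, reduce
  I4: { [A → g . )], [A → g .] }  — shift, reduce
  I5: { [A → g ) .] }  — reduce
  I6: { [C → * . *] }  — shift
  I7: { [E → E C .] }  — reduce
  I8: { [C → * * .] }  — reduce
  I9: { [E → ) C . )] }  — shift
  I10: { [E → ) C ) .] }  — reduce

No state contains more than one complete item.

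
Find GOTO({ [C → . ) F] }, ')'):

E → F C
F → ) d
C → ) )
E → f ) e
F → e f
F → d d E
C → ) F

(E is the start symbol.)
GOTO(I, ')') = CLOSURE({ [A → αX.β] : [A → α.Xβ] ∈ I, X = ')' })

Items with dot before ')', with the dot advanced:
  [C → . ) F] → [C → ) . F]
Closure of the advanced items:
  [C → ) . F] has the dot before F: add [F → . ) d], [F → . e f], [F → . d d E]

GOTO = { [C → ) . F], [F → . ) d], [F → . d d E], [F → . e f] }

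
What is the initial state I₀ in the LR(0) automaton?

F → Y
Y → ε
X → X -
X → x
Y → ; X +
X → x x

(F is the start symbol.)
First, augment the grammar with F' → F
I₀ = CLOSURE({ [F' → . F] }):
  [F' → . F] has the dot before F: add [F → . Y]
  [F → . Y] has the dot before Y: add [Y → .], [Y → . ; X +]
No further items can be added.

I₀ = { [F → . Y], [F' → . F], [Y → . ; X +], [Y → .] }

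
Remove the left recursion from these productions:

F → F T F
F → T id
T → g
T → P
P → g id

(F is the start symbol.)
F is directly left-recursive. The standard transformation for
  A → A α₁ | ... | A α_m | β₁ | ... | β_n
is
  A  → β₁ A' | ... | β_n A'
  A' → α₁ A' | ... | α_m A' | ε

F → T id becomes F → T id F'
F → F T F becomes F' → T F F'
Add F' → ε

Productions for other non-terminals are unchanged:
  T → g
  T → P
  P → g id

Resulting grammar:
F → T id F'
F' → T F F'
F' → ε
T → g
T → P
P → g id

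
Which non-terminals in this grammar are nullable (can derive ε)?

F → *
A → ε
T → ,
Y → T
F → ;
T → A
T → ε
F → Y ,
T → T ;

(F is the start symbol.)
{ 'A', 'T', 'Y' }

ε-productions: A → ε, T → ε
So A, T are immediately nullable.
Y → T: every symbol on the right is nullable, so Y is nullable too.
No further non-terminal can be added: every production for the remaining non-terminals contains a terminal or a non-nullable non-terminal.
Nullable = { 'A', 'T', 'Y' }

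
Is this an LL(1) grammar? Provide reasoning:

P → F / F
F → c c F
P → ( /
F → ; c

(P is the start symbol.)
Yes, the grammar is LL(1).

A grammar is LL(1) if for each non-terminal N with multiple productions, the predict sets of those productions are pairwise disjoint, where PREDICT(N → α) = (FIRST(α) \ {ε}) ∪ (FOLLOW(N) if α ⇒* ε).

Relevant sets:
  FIRST(F) = { ';', 'c' }

For P:
  PREDICT(P → F '/' F) = { ';', 'c' }
  PREDICT(P → '(' '/') = { '(' }
For F:
  PREDICT(F → c c F) = { 'c' }
  PREDICT(F → ';' c) = { ';' }

All predict sets are disjoint. The grammar IS LL(1).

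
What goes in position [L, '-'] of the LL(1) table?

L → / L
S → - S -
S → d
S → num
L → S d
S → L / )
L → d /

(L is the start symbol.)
To find M[L, '-'], we find productions for L where '-' is in the predict set (PREDICT(N → α) = (FIRST(α) \ {ε}) ∪ (FOLLOW(N) if α ⇒* ε)).

Relevant sets:
  FIRST(S) = { '-', '/', 'd', 'num' }

L → / L: PREDICT = { '/' }
L → S d: PREDICT = { '-', '/', 'd', 'num' }
  '-' is in predict set, so this production goes in M[L, '-']
L → d /: PREDICT = { 'd' }

M[L, '-'] = L → S d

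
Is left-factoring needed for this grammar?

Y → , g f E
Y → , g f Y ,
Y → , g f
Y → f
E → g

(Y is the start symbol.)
Yes, Y has productions with common prefix ', g f'

Left-factoring is needed when two productions for the same non-terminal
share a common prefix on the right-hand side.

Productions for Y:
  Y → , g f E
  Y → , g f Y ,
  Y → , g f
  Y → f

Found common prefix ', g f' in productions for Y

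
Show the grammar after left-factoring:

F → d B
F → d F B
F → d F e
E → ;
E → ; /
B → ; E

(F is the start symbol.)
Left-factoring transforms A → αβ₁ | αβ₂ into A → αA' and A' → β₁ | β₂
(α is the longest common prefix among the alternatives). Repeat until
no nonterminal has two alternatives with a common prefix.

Round 1: F has alternatives sharing prefix 'd'. Introduce F': F → d F'
  Add: F' → B
  Add: F' → F B
  Add: F' → F e

Round 2: F' has alternatives sharing prefix 'F'. Introduce F'': F' → F F''
  Add: F'' → B
  Add: F'' → e

Round 3: E has alternatives sharing prefix ';'. Introduce E': E → ; E'
  Add: E' → ε
  Add: E' → /

No remaining common prefixes — done.

Resulting grammar:
F → d F'
F' → B
F' → F F''
F'' → B
F'' → e
E → ; E'
E' → ε
E' → /
B → ; E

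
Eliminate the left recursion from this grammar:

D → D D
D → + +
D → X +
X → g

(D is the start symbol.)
D is directly left-recursive. The standard transformation for
  A → A α₁ | ... | A α_m | β₁ | ... | β_n
is
  A  → β₁ A' | ... | β_n A'
  A' → α₁ A' | ... | α_m A' | ε

D → + + becomes D → + + D'
D → X + becomes D → X + D'
D → D D becomes D' → D D'
Add D' → ε

Productions for other non-terminals are unchanged:
  X → g

Resulting grammar:
D → + + D'
D → X + D'
D' → D D'
D' → ε
X → g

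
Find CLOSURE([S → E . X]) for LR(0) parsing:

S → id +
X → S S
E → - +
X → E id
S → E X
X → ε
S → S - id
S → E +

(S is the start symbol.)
{ [E → . - +], [S → . E +], [S → . E X], [S → . S - id], [S → . id +], [S → E . X], [X → . E id], [X → . S S], [X → .] }

To compute CLOSURE, for each item [A → α.Bβ] where B is a non-terminal, add [B → .γ] for all productions B → γ; repeat for the newly added items until nothing changes.

Start with: [S → E . X]
  [S → E . X] has the dot before X: add [X → . S S], [X → . E id], [X → .]
  [X → . S S] has the dot before S: add [S → . id +], [S → . E X], [S → . S - id], [S → . E +]
  [X → . E id] has the dot before E: add [E → . - +]
No further items can be added.

CLOSURE = { [E → . - +], [S → . E +], [S → . E X], [S → . S - id], [S → . id +], [S → E . X], [X → . E id], [X → . S S], [X → .] }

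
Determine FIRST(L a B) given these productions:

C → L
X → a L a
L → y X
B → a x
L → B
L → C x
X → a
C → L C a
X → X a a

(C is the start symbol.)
{ 'a', 'y' }

FIRST sets of the non-terminals involved (from the grammar, by fixed-point iteration):
  FIRST(L) = { 'a', 'y' }

To compute FIRST(L a B), process the symbols left to right:
Symbol L is a non-terminal. Add FIRST(L) \ {ε} = { 'a', 'y' }
L is not nullable (ε ∉ FIRST(L)), so stop here.
FIRST(L a B) = { 'a', 'y' }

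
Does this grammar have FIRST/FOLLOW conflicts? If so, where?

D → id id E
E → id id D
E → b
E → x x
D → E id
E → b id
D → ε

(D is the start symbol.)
A FIRST/FOLLOW conflict occurs when a non-terminal N has a nullable alternative N → β (β ⇒* ε) and another alternative N → α with FIRST(α) ∩ FOLLOW(N) ≠ ∅: on such a lookahead the parser cannot decide between expanding α and letting N vanish via β.

Nullable non-terminals: D.
FIRST sets used below: FIRST(E) = { 'b', 'id', 'x' }

D: nullable alternative(s) D → ε; FOLLOW(D) = { $, 'id' }
  D → id id E: FIRST \ {ε} = { 'id' } — overlaps FOLLOW(D) on { 'id' }: CONFLICT
  D → E id: FIRST \ {ε} = { 'b', 'id', 'x' } — overlaps FOLLOW(D) on { 'id' }: CONFLICT
  D → ε: FIRST \ {ε} = { } — this is the only nullable alternative, skip

E has no nullable alternative, so no FIRST/FOLLOW check is needed there.

So the grammar has 2 FIRST/FOLLOW conflicts (marked CONFLICT above).

Answer: Yes. D → id id E with FOLLOW(D) on { 'id' }; D → E id with FOLLOW(D) on { 'id' }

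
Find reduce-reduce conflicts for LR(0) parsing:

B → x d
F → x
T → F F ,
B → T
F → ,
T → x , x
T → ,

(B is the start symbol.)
Augment with B' → B and build the canonical LR(0) collection (I0 = CLOSURE({[B' → . B]}), then GOTO on every symbol after a dot until no new states appear). It has 13 states:
  I0: { [B → . T], [B → . x d], [B' → . B], [F → . ,], [F → . x], [T → . ,], [T → . F F ,], [T → . x , x] }  — shift
  I1: { [F → , .], [T → , .] }  — 2 reduces
  I2: { [B' → B .] }  — accept
  I3: { [F → . ,], [F → . x], [T → F . F ,] }  — shift
  I4: { [B → T .] }  — reduce
  I5: { [B → x . d], [F → x .], [T → x . , x] }  — shift, reduce
  I6: { [T → x , . x] }  — shift
  I7: { [B → x d .] }  — reduce
  I8: { [T → x , x .] }  — reduce
  I9: { [F → , .] }  — reduce
  I10: { [T → F F . ,] }  — shift
  I11: { [F → x .] }  — reduce
  I12: { [T → F F , .] }  — reduce

I1 contains complete items [F → , .], [T → , .] — reduce-reduce conflict.

Answer: Yes — I1: [F → , .] vs [T → , .]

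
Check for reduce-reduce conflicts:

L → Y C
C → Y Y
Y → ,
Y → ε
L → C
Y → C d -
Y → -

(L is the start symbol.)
Yes — I7: [C → Y Y .] vs [Y → .]

Augment with L' → L and build the canonical LR(0) collection (I0 = CLOSURE({[L' → . L]}), then GOTO on every symbol after a dot until no new states appear). It has 11 states:
  I0: { [C → . Y Y], [L → . C], [L → . Y C], [L' → . L], [Y → . ,], [Y → . -], [Y → . C d -], [Y → .] }  — shift, reduce
  I1: { [Y → , .] }  — reduce
  I2: { [Y → - .] }  — reduce
  I3: { [L → C .], [Y → C . d -] }  — shift, reduce
  I4: { [L' → L .] }  — accept
  I5: { [C → . Y Y], [C → Y . Y], [L → Y . C], [Y → . ,], [Y → . -], [Y → . C d -], [Y → .] }  — shift, reduce
  I6: { [L → Y C .], [Y → C . d -] }  — shift, reduce
  I7: { [C → . Y Y], [C → Y . Y], [C → Y Y .], [Y → . ,], [Y → . -], [Y → . C d -], [Y → .] }  — shift, 2 reduces
  I8: { [Y → C . d -] }  — shift
  I9: { [Y → C d . -] }  — shift
  I10: { [Y → C d - .] }  — reduce

I7 contains complete items [C → Y Y .], [Y → .] — reduce-reduce conflict.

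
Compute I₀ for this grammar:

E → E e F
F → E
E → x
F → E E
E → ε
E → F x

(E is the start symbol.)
First, augment the grammar with E' → E
I₀ = CLOSURE({ [E' → . E] }):
  [E' → . E] has the dot before E: add [E → . E e F], [E → . x], [E → .], [E → . F x]
  [E → . F x] has the dot before F: add [F → . E], [F → . E E]
No further items can be added.

I₀ = { [E → . E e F], [E → . F x], [E → . x], [E → .], [E' → . E], [F → . E E], [F → . E] }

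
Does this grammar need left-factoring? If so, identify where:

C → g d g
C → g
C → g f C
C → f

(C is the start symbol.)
Yes, C has productions with common prefix 'g'

Left-factoring is needed when two productions for the same non-terminal
share a common prefix on the right-hand side.

Productions for C:
  C → g d g
  C → g
  C → g f C
  C → f

Found common prefix 'g' in productions for C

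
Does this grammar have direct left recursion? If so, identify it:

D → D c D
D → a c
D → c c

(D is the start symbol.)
Yes, D is left-recursive

Direct left recursion occurs when N → N α for some non-terminal N (the right-hand side begins with the left-hand side itself).

D → D c D: LEFT RECURSIVE (starts with D)
D → a c: starts with a
D → c c: starts with c

The grammar has direct left recursion on: D.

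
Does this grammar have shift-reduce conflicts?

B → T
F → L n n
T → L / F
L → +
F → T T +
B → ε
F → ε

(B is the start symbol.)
A shift-reduce conflict occurs when an LR(0) state has both:
  - a complete (reduce) item [A → α .] (dot at the end), and
  - a shift item [B → β . c γ] (dot before a terminal).

Augment with B' → B and build the canonical LR(0) collection (I0 = CLOSURE({[B' → . B]}), then GOTO on every symbol after a dot until no new states appear). It has 13 states:
  I0: { [B → . T], [B → .], [B' → . B], [L → . +], [T → . L / F] }  — shift, reduce
  I1: { [L → + .] }  — reduce
  I2: { [B' → B .] }  — accept
  I3: { [T → L . / F] }  — shift
  I4: { [B → T .] }  — reduce
  I5: { [F → . L n n], [F → . T T +], [F → .], [L → . +], [T → . L / F], [T → L / . F] }  — shift, reduce
  I6: { [T → L / F .] }  — reduce
  I7: { [F → L . n n], [T → L . / F] }  — shift
  I8: { [F → T . T +], [L → . +], [T → . L / F] }  — shift
  I9: { [F → T T . +] }  — shift
  I10: { [F → T T + .] }  — reduce
  I11: { [F → L n . n] }  — shift
  I12: { [F → L n n .] }  — reduce

I0 contains reduce item [B → .] and shift item [L → . +] — shift-reduce conflict.
I5 contains reduce item [F → .] and shift item [L → . +] — shift-reduce conflict.

Answer: Yes — I0: [B → .] vs [L → . +]; I5: [F → .] vs [L → . +]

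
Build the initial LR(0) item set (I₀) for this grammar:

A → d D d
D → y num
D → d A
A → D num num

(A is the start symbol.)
First, augment the grammar with A' → A
I₀ = CLOSURE({ [A' → . A] }):
  [A' → . A] has the dot before A: add [A → . d D d], [A → . D num num]
  [A → . D num num] has the dot before D: add [D → . y num], [D → . d A]
No further items can be added.

I₀ = { [A → . D num num], [A → . d D d], [A' → . A], [D → . d A], [D → . y num] }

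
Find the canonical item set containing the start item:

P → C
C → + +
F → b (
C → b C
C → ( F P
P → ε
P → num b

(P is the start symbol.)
{ [C → . ( F P], [C → . + +], [C → . b C], [P → . C], [P → . num b], [P → .], [P' → . P] }

First, augment the grammar with P' → P
I₀ = CLOSURE({ [P' → . P] }):
  [P' → . P] has the dot before P: add [P → . C], [P → .], [P → . num b]
  [P → . C] has the dot before C: add [C → . + +], [C → . b C], [C → . ( F P]
No further items can be added.

I₀ = { [C → . ( F P], [C → . + +], [C → . b C], [P → . C], [P → . num b], [P → .], [P' → . P] }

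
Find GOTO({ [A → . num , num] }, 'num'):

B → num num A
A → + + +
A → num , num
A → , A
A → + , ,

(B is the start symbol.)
{ [A → num . , num] }

GOTO(I, 'num') = CLOSURE({ [A → αX.β] : [A → α.Xβ] ∈ I, X = 'num' })

Items with dot before 'num', with the dot advanced:
  [A → . num , num] → [A → num . , num]
Closure adds nothing (no advanced item has the dot before a non-terminal).

GOTO = { [A → num . , num] }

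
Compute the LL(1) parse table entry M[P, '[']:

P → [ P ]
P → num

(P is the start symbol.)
P → [ P ]

To find M[P, '['], we find productions for P where '[' is in the predict set (PREDICT(N → α) = (FIRST(α) \ {ε}) ∪ (FOLLOW(N) if α ⇒* ε)).

P → [ P ]: PREDICT = { '[' }
  '[' is in predict set, so this production goes in M[P, '[']
P → num: PREDICT = { 'num' }

M[P, '['] = P → [ P ]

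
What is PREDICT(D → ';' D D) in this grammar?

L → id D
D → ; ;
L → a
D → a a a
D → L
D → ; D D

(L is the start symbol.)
{ ';' }

PREDICT(D → ';' D D) = (FIRST(RHS) \ {ε}) ∪ (FOLLOW(D) if ε ∈ FIRST(RHS), i.e. RHS ⇒* ε)
FIRST(';' D D) = { ';' }
ε ∉ FIRST(';' D D), so FOLLOW(D) is not added.
PREDICT(D → ';' D D) = { ';' }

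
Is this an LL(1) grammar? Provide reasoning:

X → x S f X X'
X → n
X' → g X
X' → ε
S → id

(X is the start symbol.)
Relevant sets:
  FOLLOW(X') = { $, 'g' }

For X:
  PREDICT(X → x S f X X') = { 'x' }
  PREDICT(X → n) = { 'n' }
For X':
  PREDICT(X' → g X) = { 'g' }
  PREDICT(X' → ε) = { $, 'g' }
S has a single production, so nothing to check there.

Conflict found: Predict set conflict for X': { 'g' }
The grammar is NOT LL(1).

Answer: No. Predict set conflict for X': { 'g' }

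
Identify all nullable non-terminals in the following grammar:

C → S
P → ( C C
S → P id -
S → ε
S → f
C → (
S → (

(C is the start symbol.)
A non-terminal is nullable if it can derive ε (the empty string): either it has an ε-production, or it has a production whose right-hand side consists entirely of nullable non-terminals.

ε-productions: S → ε
So S is immediately nullable.
C → S: every symbol on the right is nullable, so C is nullable too.
No further non-terminal can be added: every production for the remaining non-terminals contains a terminal or a non-nullable non-terminal.
Nullable = { 'C', 'S' }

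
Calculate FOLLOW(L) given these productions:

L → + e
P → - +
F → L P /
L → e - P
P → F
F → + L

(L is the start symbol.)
To compute FOLLOW(L), find every occurrence of L on a right-hand side N → α L β: add FIRST(β) \ {ε}, and if β is empty or nullable also add FOLLOW(N). Iterate to a fixed point.

L is the start symbol, so $ ∈ FOLLOW(L).
In F → L P /: L is followed by P '/', add FIRST(P '/') \ {ε} = { '+', '-', 'e' }
In F → + L: L is at the end, add FOLLOW(F)

The FOLLOW sets referred to above (computed the same way, to a fixed point):
  FOLLOW(F) = { $, '+', '-', '/', 'e' }

Taking the union: FOLLOW(L) = { $, '+', '-', '/', 'e' }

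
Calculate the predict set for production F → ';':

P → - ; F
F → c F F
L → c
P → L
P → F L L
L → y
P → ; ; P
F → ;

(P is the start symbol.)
PREDICT(F → ';') = (FIRST(RHS) \ {ε}) ∪ (FOLLOW(F) if ε ∈ FIRST(RHS), i.e. RHS ⇒* ε)
FIRST(';') = { ';' }
ε ∉ FIRST(';'), so FOLLOW(F) is not added.
PREDICT(F → ';') = { ';' }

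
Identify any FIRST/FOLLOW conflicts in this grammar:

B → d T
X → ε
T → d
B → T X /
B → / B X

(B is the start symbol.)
Nullable non-terminals: X.
X has a nullable alternative but only one production, so nothing to check.

B, T have no nullable alternative, so no FIRST/FOLLOW check is needed there.

No FIRST/FOLLOW conflicts found.

Answer: No FIRST/FOLLOW conflicts.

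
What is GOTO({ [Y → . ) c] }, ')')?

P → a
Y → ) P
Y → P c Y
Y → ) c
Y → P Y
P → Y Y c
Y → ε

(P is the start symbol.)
GOTO(I, ')') = CLOSURE({ [A → αX.β] : [A → α.Xβ] ∈ I, X = ')' })

Items with dot before ')', with the dot advanced:
  [Y → . ) c] → [Y → ) . c]
Closure adds nothing (no advanced item has the dot before a non-terminal).

GOTO = { [Y → ) . c] }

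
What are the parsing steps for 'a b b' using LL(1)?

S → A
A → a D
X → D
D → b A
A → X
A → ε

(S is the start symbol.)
LL(1) parsing maintains a stack (initially the start symbol over $) and the input. At each step: if the stack top is a terminal, match it against the current input token; if it is a non-terminal N, replace it with the RHS of M[N, lookahead] (the unique production whose predict set contains the lookahead).

Stack is shown with the top on the left.

Stack  Input    Action
----------------------
S $    a b b $  output S → A
A $    a b b $  output A → a D
a D $  a b b $  match 'a'
D $    b b $    output D → b A
b A $  b b $    match 'b'
A $    b $      output A → X
X $    b $      output X → D
D $    b $      output D → b A
b A $  b $      match 'b'
A $    $        output A → ε
$      $        accept

The string is accepted.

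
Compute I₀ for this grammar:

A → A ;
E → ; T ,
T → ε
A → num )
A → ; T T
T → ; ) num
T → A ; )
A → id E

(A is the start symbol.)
First, augment the grammar with A' → A
I₀ = CLOSURE({ [A' → . A] }):
  [A' → . A] has the dot before A: add [A → . A ;], [A → . num )], [A → . ; T T], [A → . id E]
No further items can be added.

I₀ = { [A → . ; T T], [A → . A ;], [A → . id E], [A → . num )], [A' → . A] }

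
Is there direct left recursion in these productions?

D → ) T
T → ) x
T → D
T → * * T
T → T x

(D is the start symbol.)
Yes, T is left-recursive

D → ) T: starts with ')'
T → ) x: starts with ')'
T → D: starts with D
T → * * T: starts with '*'
T → T x: LEFT RECURSIVE (starts with T)

The grammar has direct left recursion on: T.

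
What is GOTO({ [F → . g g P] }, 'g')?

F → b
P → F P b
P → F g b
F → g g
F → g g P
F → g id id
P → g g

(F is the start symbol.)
{ [F → g . g P] }

GOTO(I, 'g') = CLOSURE({ [A → αX.β] : [A → α.Xβ] ∈ I, X = 'g' })

Items with dot before 'g', with the dot advanced:
  [F → . g g P] → [F → g . g P]
Closure adds nothing (no advanced item has the dot before a non-terminal).

GOTO = { [F → g . g P] }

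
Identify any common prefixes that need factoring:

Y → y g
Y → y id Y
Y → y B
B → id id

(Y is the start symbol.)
Left-factoring is needed when two productions for the same non-terminal
share a common prefix on the right-hand side.

Productions for Y:
  Y → y g
  Y → y id Y
  Y → y B

Found common prefix 'y' in productions for Y

Answer: Yes, Y has productions with common prefix 'y'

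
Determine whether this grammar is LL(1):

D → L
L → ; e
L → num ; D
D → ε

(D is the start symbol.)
Relevant sets:
  FIRST(L) = { ';', 'num' }
  FOLLOW(D) = { $ }

For D:
  PREDICT(D → L) = { ';', 'num' }
  PREDICT(D → ε) = { $ }
For L:
  PREDICT(L → ';' e) = { ';' }
  PREDICT(L → num ';' D) = { 'num' }

All predict sets are disjoint. The grammar IS LL(1).

Answer: Yes, the grammar is LL(1).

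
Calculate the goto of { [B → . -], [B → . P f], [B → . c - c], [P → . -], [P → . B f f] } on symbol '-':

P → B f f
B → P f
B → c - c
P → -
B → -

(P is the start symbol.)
GOTO(I, '-') = CLOSURE({ [A → αX.β] : [A → α.Xβ] ∈ I, X = '-' })

Items with dot before '-', with the dot advanced:
  [B → . -] → [B → - .]
  [P → . -] → [P → - .]
Closure adds nothing (no advanced item has the dot before a non-terminal).

GOTO = { [B → - .], [P → - .] }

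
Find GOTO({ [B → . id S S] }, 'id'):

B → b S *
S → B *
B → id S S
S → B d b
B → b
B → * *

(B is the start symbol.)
GOTO(I, 'id') = CLOSURE({ [A → αX.β] : [A → α.Xβ] ∈ I, X = 'id' })

Items with dot before 'id', with the dot advanced:
  [B → . id S S] → [B → id . S S]
Closure of the advanced items:
  [B → id . S S] has the dot before S: add [S → . B *], [S → . B d b]
  [S → . B *] has the dot before B: add [B → . b S *], [B → . id S S], [B → . b], [B → . * *]

GOTO = { [B → . * *], [B → . b S *], [B → . b], [B → . id S S], [B → id . S S], [S → . B *], [S → . B d b] }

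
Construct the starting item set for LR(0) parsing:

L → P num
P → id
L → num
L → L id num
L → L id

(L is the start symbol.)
First, augment the grammar with L' → L
I₀ = CLOSURE({ [L' → . L] }):
  [L' → . L] has the dot before L: add [L → . P num], [L → . num], [L → . L id num], [L → . L id]
  [L → . P num] has the dot before P: add [P → . id]
No further items can be added.

I₀ = { [L → . L id num], [L → . L id], [L → . P num], [L → . num], [L' → . L], [P → . id] }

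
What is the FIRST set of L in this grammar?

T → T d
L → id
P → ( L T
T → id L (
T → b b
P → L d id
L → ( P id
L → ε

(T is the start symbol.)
{ '(', 'id', ε }

To compute FIRST(L), examine every production with L on the left-hand side, reading each right-hand side left to right until a non-nullable symbol is reached.

From L → id:
  - id is a terminal: add 'id' and stop
From L → ( P id:
  - '(' is a terminal: add '(' and stop
From L → ε:
  - ε-production, so ε ∈ FIRST(L)

Collecting: FIRST(L) = { '(', 'id', ε }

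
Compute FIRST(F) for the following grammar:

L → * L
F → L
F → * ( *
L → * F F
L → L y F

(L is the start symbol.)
FIRST sets of the other non-terminals involved (by the same procedure, iterated to a fixed point):
  FIRST(L) = { '*' }

From F → L:
  - L is a non-terminal: add FIRST(L) \ {ε} = { '*' }
    L is not nullable, so stop
From F → * ( *:
  - '*' is a terminal: add '*' and stop

Collecting: FIRST(F) = { '*' }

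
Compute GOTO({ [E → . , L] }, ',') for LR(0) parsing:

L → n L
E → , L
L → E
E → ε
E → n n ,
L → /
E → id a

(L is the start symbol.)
{ [E → , . L], [E → . , L], [E → . id a], [E → . n n ,], [E → .], [L → . /], [L → . E], [L → . n L] }

GOTO(I, ',') = CLOSURE({ [A → αX.β] : [A → α.Xβ] ∈ I, X = ',' })

Items with dot before ',', with the dot advanced:
  [E → . , L] → [E → , . L]
Closure of the advanced items:
  [E → , . L] has the dot before L: add [L → . n L], [L → . E], [L → . /]
  [L → . E] has the dot before E: add [E → . , L], [E → .], [E → . n n ,], [E → . id a]

GOTO = { [E → , . L], [E → . , L], [E → . id a], [E → . n n ,], [E → .], [L → . /], [L → . E], [L → . n L] }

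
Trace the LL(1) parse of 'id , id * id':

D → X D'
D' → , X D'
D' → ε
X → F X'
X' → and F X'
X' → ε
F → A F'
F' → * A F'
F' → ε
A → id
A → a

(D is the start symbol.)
LL(1) parsing maintains a stack (initially the start symbol over $) and the input. At each step: if the stack top is a terminal, match it against the current input token; if it is a non-terminal N, replace it with the RHS of M[N, lookahead] (the unique production whose predict set contains the lookahead).

Stack is shown with the top on the left.

Stack           Input           Action
--------------------------------------
D $             id , id * id $  output D → X D'
X D' $          id , id * id $  output X → F X'
F X' D' $       id , id * id $  output F → A F'
A F' X' D' $    id , id * id $  output A → id
id F' X' D' $   id , id * id $  match 'id'
F' X' D' $      , id * id $     output F' → ε
X' D' $         , id * id $     output X' → ε
D' $            , id * id $     output D' → , X D'
, X D' $        , id * id $     match ','
X D' $          id * id $       output X → F X'
F X' D' $       id * id $       output F → A F'
A F' X' D' $    id * id $       output A → id
id F' X' D' $   id * id $       match 'id'
F' X' D' $      * id $          output F' → * A F'
* A F' X' D' $  * id $          match '*'
A F' X' D' $    id $            output A → id
id F' X' D' $   id $            match 'id'
F' X' D' $      $               output F' → ε
X' D' $         $               output X' → ε
D' $            $               output D' → ε
$               $               accept

The string is accepted.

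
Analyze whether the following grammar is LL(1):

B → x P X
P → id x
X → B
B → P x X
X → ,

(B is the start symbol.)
Yes, the grammar is LL(1).

Relevant sets:
  FIRST(P) = { 'id' }
  FIRST(B) = { 'id', 'x' }

For B:
  PREDICT(B → x P X) = { 'x' }
  PREDICT(B → P x X) = { 'id' }
For X:
  PREDICT(X → B) = { 'id', 'x' }
  PREDICT(X → ',') = { ',' }
P has a single production, so nothing to check there.

All predict sets are disjoint. The grammar IS LL(1).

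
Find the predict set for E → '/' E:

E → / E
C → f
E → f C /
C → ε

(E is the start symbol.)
{ '/' }

PREDICT(E → '/' E) = (FIRST(RHS) \ {ε}) ∪ (FOLLOW(E) if ε ∈ FIRST(RHS), i.e. RHS ⇒* ε)
FIRST('/' E) = { '/' }
ε ∉ FIRST('/' E), so FOLLOW(E) is not added.
PREDICT(E → '/' E) = { '/' }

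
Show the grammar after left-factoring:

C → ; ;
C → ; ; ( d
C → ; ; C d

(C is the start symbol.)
C → ; ; C'
C' → ε
C' → ( d
C' → C d

Left-factoring transforms A → αβ₁ | αβ₂ into A → αA' and A' → β₁ | β₂
(α is the longest common prefix among the alternatives). Repeat until
no nonterminal has two alternatives with a common prefix.

Round 1: C has alternatives sharing prefix '; ;'. Introduce C': C → ; ; C'
  Add: C' → ε
  Add: C' → ( d
  Add: C' → C d

No remaining common prefixes — done.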